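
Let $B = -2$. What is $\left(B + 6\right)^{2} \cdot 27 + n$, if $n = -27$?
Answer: $405$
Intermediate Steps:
$\left(B + 6\right)^{2} \cdot 27 + n = \left(-2 + 6\right)^{2} \cdot 27 - 27 = 4^{2} \cdot 27 - 27 = 16 \cdot 27 - 27 = 432 - 27 = 405$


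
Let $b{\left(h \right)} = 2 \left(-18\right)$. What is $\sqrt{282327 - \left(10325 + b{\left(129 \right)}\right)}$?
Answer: $\sqrt{272038} \approx 521.57$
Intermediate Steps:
$b{\left(h \right)} = -36$
$\sqrt{282327 - \left(10325 + b{\left(129 \right)}\right)} = \sqrt{282327 + \left(\left(-111747 + 101422\right) - -36\right)} = \sqrt{282327 + \left(-10325 + 36\right)} = \sqrt{282327 - 10289} = \sqrt{272038}$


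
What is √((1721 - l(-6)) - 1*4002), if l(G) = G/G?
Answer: I*√2282 ≈ 47.77*I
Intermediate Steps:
l(G) = 1
√((1721 - l(-6)) - 1*4002) = √((1721 - 1*1) - 1*4002) = √((1721 - 1) - 4002) = √(1720 - 4002) = √(-2282) = I*√2282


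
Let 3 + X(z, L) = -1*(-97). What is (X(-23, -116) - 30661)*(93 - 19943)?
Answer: 606754950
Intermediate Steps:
X(z, L) = 94 (X(z, L) = -3 - 1*(-97) = -3 + 97 = 94)
(X(-23, -116) - 30661)*(93 - 19943) = (94 - 30661)*(93 - 19943) = -30567*(-19850) = 606754950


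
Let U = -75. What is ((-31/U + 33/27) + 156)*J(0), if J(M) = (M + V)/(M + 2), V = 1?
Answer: 17734/225 ≈ 78.818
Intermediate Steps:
J(M) = (1 + M)/(2 + M) (J(M) = (M + 1)/(M + 2) = (1 + M)/(2 + M))
((-31/U + 33/27) + 156)*J(0) = ((-31/(-75) + 33/27) + 156)*((1 + 0)/(2 + 0)) = ((-31*(-1/75) + 33*(1/27)) + 156)*(1/2) = ((31/75 + 11/9) + 156)*((1/2)*1) = (368/225 + 156)*(1/2) = (35468/225)*(1/2) = 17734/225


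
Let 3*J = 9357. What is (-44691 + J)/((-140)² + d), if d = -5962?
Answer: -20786/6819 ≈ -3.0482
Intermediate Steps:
J = 3119 (J = (⅓)*9357 = 3119)
(-44691 + J)/((-140)² + d) = (-44691 + 3119)/((-140)² - 5962) = -41572/(19600 - 5962) = -41572/13638 = -41572*1/13638 = -20786/6819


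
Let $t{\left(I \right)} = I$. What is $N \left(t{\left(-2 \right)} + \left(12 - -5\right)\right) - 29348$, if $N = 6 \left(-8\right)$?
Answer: $-30068$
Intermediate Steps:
$N = -48$
$N \left(t{\left(-2 \right)} + \left(12 - -5\right)\right) - 29348 = - 48 \left(-2 + \left(12 - -5\right)\right) - 29348 = - 48 \left(-2 + \left(12 + 5\right)\right) - 29348 = - 48 \left(-2 + 17\right) - 29348 = \left(-48\right) 15 - 29348 = -720 - 29348 = -30068$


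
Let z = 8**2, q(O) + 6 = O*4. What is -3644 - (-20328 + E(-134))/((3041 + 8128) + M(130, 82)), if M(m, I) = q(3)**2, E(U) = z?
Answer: -40810756/11205 ≈ -3642.2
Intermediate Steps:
q(O) = -6 + 4*O (q(O) = -6 + O*4 = -6 + 4*O)
z = 64
E(U) = 64
M(m, I) = 36 (M(m, I) = (-6 + 4*3)**2 = (-6 + 12)**2 = 6**2 = 36)
-3644 - (-20328 + E(-134))/((3041 + 8128) + M(130, 82)) = -3644 - (-20328 + 64)/((3041 + 8128) + 36) = -3644 - (-20264)/(11169 + 36) = -3644 - (-20264)/11205 = -3644 - 1*(-20264/11205) = -3644 + 20264/11205 = -40810756/11205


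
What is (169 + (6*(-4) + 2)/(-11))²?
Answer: 29241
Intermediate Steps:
(169 + (6*(-4) + 2)/(-11))² = (169 - (-24 + 2)/11)² = (169 - 1/11*(-22))² = (169 + 2)² = 171² = 29241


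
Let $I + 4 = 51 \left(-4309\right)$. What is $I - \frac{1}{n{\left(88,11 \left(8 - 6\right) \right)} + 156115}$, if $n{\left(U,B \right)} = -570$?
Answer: $- \frac{34183035836}{155545} \approx -2.1976 \cdot 10^{5}$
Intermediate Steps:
$I = -219763$ ($I = -4 + 51 \left(-4309\right) = -4 - 219759 = -219763$)
$I - \frac{1}{n{\left(88,11 \left(8 - 6\right) \right)} + 156115} = -219763 - \frac{1}{-570 + 156115} = -219763 - \frac{1}{155545} = - \frac{34183035836}{155545}$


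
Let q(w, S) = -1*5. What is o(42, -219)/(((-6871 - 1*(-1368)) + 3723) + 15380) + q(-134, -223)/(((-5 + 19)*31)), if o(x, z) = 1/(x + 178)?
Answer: -7479783/649264000 ≈ -0.011520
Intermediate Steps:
q(w, S) = -5
o(x, z) = 1/(178 + x)
o(42, -219)/(((-6871 - 1*(-1368)) + 3723) + 15380) + q(-134, -223)/(((-5 + 19)*31)) = 1/((178 + 42)*(((-6871 - 1*(-1368)) + 3723) + 15380)) - 5*1/(31*(-5 + 19)) = 1/(220*(((-6871 + 1368) + 3723) + 15380)) - 5/(14*31) = 1/(220*((-5503 + 3723) + 15380)) - 5/434 = 1/(220*(-1780 + 15380)) - 5*1/434 = (1/220)/13600 - 5/434 = (1/220)*(1/13600) - 5/434 = 1/2992000 - 5/434 = -7479783/649264000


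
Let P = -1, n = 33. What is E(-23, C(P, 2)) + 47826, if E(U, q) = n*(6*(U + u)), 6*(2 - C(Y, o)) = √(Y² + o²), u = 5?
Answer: 44262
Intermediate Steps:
C(Y, o) = 2 - √(Y² + o²)/6
E(U, q) = 990 + 198*U (E(U, q) = 33*(6*(U + 5)) = 33*(6*(5 + U)) = 33*(30 + 6*U) = 990 + 198*U)
E(-23, C(P, 2)) + 47826 = (990 + 198*(-23)) + 47826 = (990 - 4554) + 47826 = -3564 + 47826 = 44262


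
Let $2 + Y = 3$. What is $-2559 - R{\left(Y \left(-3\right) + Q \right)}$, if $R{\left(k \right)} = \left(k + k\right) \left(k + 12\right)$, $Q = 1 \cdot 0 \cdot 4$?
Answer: $-2505$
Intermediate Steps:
$Y = 1$ ($Y = -2 + 3 = 1$)
$Q = 0$ ($Q = 0 \cdot 4 = 0$)
$R{\left(k \right)} = 2 k \left(12 + k\right)$
$-2559 - R{\left(Y \left(-3\right) + Q \right)} = -2559 - 2 \left(1 \left(-3\right) + 0\right) \left(12 + \left(1 \left(-3\right) + 0\right)\right) = -2559 - 2 \left(-3 + 0\right) \left(12 + \left(-3 + 0\right)\right) = -2559 - 2 \left(-3\right) \left(12 - 3\right) = -2559 - 2 \left(-3\right) 9 = -2559 - -54 = -2559 + 54 = -2505$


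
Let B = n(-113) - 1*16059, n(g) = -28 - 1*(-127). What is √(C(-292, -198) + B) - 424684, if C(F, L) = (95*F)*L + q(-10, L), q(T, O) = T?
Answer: -424684 + 85*√758 ≈ -4.2234e+5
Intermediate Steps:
n(g) = 99 (n(g) = -28 + 127 = 99)
B = -15960 (B = 99 - 1*16059 = 99 - 16059 = -15960)
C(F, L) = -10 + 95*F*L (C(F, L) = (95*F)*L - 10 = 95*F*L - 10 = -10 + 95*F*L)
√(C(-292, -198) + B) - 424684 = √((-10 + 95*(-292)*(-198)) - 15960) - 424684 = √((-10 + 5492520) - 15960) - 424684 = √(5492510 - 15960) - 424684 = √5476550 - 424684 = 85*√758 - 424684 = -424684 + 85*√758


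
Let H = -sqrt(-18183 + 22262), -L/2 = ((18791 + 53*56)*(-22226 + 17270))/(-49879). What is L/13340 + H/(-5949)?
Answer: -53918802/166346465 + sqrt(4079)/5949 ≈ -0.31340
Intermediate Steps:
L = -215675208/49879 (L = -2*(18791 + 53*56)*(-22226 + 17270)/(-49879) = -2*(18791 + 2968)*(-4956)*(-1)/49879 = -2*21759*(-4956)*(-1)/49879 = -(-215675208)*(-1)/49879 = -2*107837604/49879 = -215675208/49879 ≈ -4324.0)
H = -sqrt(4079) ≈ -63.867
L/13340 + H/(-5949) = -215675208/49879/13340 - sqrt(4079)/(-5949) = -215675208/49879*1/13340 - sqrt(4079)*(-1/5949) = -53918802/166346465 + sqrt(4079)/5949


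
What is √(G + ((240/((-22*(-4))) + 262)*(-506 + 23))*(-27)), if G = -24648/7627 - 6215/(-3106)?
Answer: √234425683782986019606062/260584082 ≈ 1858.0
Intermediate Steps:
G = -29154883/23689462 (G = -24648*1/7627 - 6215*(-1/3106) = -24648/7627 + 6215/3106 = -29154883/23689462 ≈ -1.2307)
√(G + ((240/((-22*(-4))) + 262)*(-506 + 23))*(-27)) = √(-29154883/23689462 + ((240/((-22*(-4))) + 262)*(-506 + 23))*(-27)) = √(-29154883/23689462 + ((240/88 + 262)*(-483))*(-27)) = √(-29154883/23689462 + ((240*(1/88) + 262)*(-483))*(-27)) = √(-29154883/23689462 + ((30/11 + 262)*(-483))*(-27)) = √(-29154883/23689462 + ((2912/11)*(-483))*(-27)) = √(-29154883/23689462 - 1406496/11*(-27)) = √(-29154883/23689462 + 37975392/11) = √(899616285015391/260584082) = √234425683782986019606062/260584082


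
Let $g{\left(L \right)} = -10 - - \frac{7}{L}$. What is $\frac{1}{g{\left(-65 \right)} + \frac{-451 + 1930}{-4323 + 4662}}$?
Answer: $- \frac{7345}{42196} \approx -0.17407$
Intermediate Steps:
$g{\left(L \right)} = -10 + \frac{7}{L}$
$\frac{1}{g{\left(-65 \right)} + \frac{-451 + 1930}{-4323 + 4662}} = \frac{1}{\left(-10 + \frac{7}{-65}\right) + \frac{-451 + 1930}{-4323 + 4662}} = \frac{1}{\left(-10 + 7 \left(- \frac{1}{65}\right)\right) + \frac{1479}{339}} = \frac{1}{\left(-10 - \frac{7}{65}\right) + 1479 \cdot \frac{1}{339}} = \frac{1}{- \frac{657}{65} + \frac{493}{113}} = \frac{1}{- \frac{42196}{7345}} = - \frac{7345}{42196}$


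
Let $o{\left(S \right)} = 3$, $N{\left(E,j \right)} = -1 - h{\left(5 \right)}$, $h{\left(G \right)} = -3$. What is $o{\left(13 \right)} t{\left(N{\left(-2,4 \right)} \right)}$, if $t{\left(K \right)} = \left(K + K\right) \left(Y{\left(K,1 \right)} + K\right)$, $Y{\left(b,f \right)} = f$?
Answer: $36$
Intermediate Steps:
$N{\left(E,j \right)} = 2$ ($N{\left(E,j \right)} = -1 - -3 = -1 + 3 = 2$)
$t{\left(K \right)} = 2 K \left(1 + K\right)$ ($t{\left(K \right)} = \left(K + K\right) \left(1 + K\right) = 2 K \left(1 + K\right)$)
$o{\left(13 \right)} t{\left(N{\left(-2,4 \right)} \right)} = 3 \cdot 2 \cdot 2 \left(1 + 2\right) = 3 \cdot 2 \cdot 2 \cdot 3 = 3 \cdot 12 = 36$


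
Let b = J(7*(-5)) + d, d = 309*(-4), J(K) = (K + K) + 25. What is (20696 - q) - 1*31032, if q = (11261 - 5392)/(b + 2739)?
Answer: -15075757/1458 ≈ -10340.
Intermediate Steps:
J(K) = 25 + 2*K (J(K) = 2*K + 25 = 25 + 2*K)
d = -1236
b = -1281 (b = (25 + 2*(7*(-5))) - 1236 = (25 + 2*(-35)) - 1236 = (25 - 70) - 1236 = -45 - 1236 = -1281)
q = 5869/1458 (q = (11261 - 5392)/(-1281 + 2739) = 5869/1458 ≈ 4.0254)
(20696 - q) - 1*31032 = (20696 - 1*5869/1458) - 1*31032 = (20696 - 5869/1458) - 31032 = 30168899/1458 - 31032 = -15075757/1458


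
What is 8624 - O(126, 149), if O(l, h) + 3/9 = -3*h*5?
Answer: 32578/3 ≈ 10859.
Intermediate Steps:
O(l, h) = -⅓ - 15*h (O(l, h) = -⅓ - 3*h*5 = -⅓ - 15*h)
8624 - O(126, 149) = 8624 - (-⅓ - 15*149) = 8624 - (-⅓ - 2235) = 8624 - 1*(-6706/3) = 8624 + 6706/3 = 32578/3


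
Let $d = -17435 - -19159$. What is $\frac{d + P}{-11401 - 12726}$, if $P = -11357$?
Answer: $\frac{9633}{24127} \approx 0.39926$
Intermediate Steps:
$d = 1724$ ($d = -17435 + 19159 = 1724$)
$\frac{d + P}{-11401 - 12726} = \frac{1724 - 11357}{-11401 - 12726} = - \frac{9633}{-24127} = \left(-9633\right) \left(- \frac{1}{24127}\right) = \frac{9633}{24127}$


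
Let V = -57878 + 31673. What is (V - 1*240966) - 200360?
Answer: -467531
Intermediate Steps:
V = -26205
(V - 1*240966) - 200360 = (-26205 - 1*240966) - 200360 = (-26205 - 240966) - 200360 = -267171 - 200360 = -467531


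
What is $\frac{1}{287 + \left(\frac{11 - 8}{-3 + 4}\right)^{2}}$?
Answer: $\frac{1}{296} \approx 0.0033784$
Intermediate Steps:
$\frac{1}{287 + \left(\frac{11 - 8}{-3 + 4}\right)^{2}} = \frac{1}{287 + \left(\frac{3}{1}\right)^{2}} = \frac{1}{287 + \left(3 \cdot 1\right)^{2}} = \frac{1}{287 + 3^{2}} = \frac{1}{287 + 9} = \frac{1}{296}$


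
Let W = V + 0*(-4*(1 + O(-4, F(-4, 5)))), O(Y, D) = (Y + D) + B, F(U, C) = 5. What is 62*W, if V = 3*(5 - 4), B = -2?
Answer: 186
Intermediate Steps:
O(Y, D) = -2 + D + Y (O(Y, D) = (Y + D) - 2 = (D + Y) - 2 = -2 + D + Y)
V = 3 (V = 3*1 = 3)
W = 3 (W = 3 + 0*(-4*(1 + (-2 + 5 - 4))) = 3 + 0*(-4*(1 - 1)) = 3 + 0*(-4*0) = 3 + 0*0 = 3 + 0 = 3)
62*W = 62*3 = 186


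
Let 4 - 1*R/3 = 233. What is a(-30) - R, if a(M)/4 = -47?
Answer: 499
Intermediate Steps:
R = -687 (R = 12 - 3*233 = 12 - 699 = -687)
a(M) = -188 (a(M) = 4*(-47) = -188)
a(-30) - R = -188 - 1*(-687) = -188 + 687 = 499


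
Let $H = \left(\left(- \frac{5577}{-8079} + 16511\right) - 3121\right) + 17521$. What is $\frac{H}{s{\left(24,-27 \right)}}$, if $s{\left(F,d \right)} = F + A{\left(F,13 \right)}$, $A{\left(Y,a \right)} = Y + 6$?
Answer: $\frac{13874197}{24237} \approx 572.44$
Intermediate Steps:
$A{\left(Y,a \right)} = 6 + Y$
$H = \frac{83245182}{2693}$ ($H = \left(\left(\left(-5577\right) \left(- \frac{1}{8079}\right) + 16511\right) - 3121\right) + 17521 = \left(\left(\frac{1859}{2693} + 16511\right) - 3121\right) + 17521 = \left(\frac{44465982}{2693} - 3121\right) + 17521 = \frac{36061129}{2693} + 17521 = \frac{83245182}{2693} \approx 30912.0$)
$s{\left(F,d \right)} = 6 + 2 F$ ($s{\left(F,d \right)} = F + \left(6 + F\right) = 6 + 2 F$)
$\frac{H}{s{\left(24,-27 \right)}} = \frac{83245182}{2693 \left(6 + 2 \cdot 24\right)} = \frac{83245182}{2693 \left(6 + 48\right)} = \frac{83245182}{2693 \cdot 54} = \frac{83245182}{2693} \cdot \frac{1}{54} = \frac{13874197}{24237}$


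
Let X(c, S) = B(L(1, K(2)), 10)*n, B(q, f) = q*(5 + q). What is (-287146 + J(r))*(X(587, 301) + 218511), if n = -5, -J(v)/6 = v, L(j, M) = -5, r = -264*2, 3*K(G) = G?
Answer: -62052316758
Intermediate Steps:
K(G) = G/3
r = -528
J(v) = -6*v
X(c, S) = 0 (X(c, S) = -5*(5 - 5)*(-5) = -5*0*(-5) = 0*(-5) = 0)
(-287146 + J(r))*(X(587, 301) + 218511) = (-287146 - 6*(-528))*(0 + 218511) = (-287146 + 3168)*218511 = -283978*218511 = -62052316758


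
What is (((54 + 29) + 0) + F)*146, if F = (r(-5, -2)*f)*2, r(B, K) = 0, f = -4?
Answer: 12118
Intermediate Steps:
F = 0 (F = (0*(-4))*2 = 0*2 = 0)
(((54 + 29) + 0) + F)*146 = (((54 + 29) + 0) + 0)*146 = ((83 + 0) + 0)*146 = (83 + 0)*146 = 83*146 = 12118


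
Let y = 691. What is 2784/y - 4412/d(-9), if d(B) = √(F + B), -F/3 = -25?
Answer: 2784/691 - 2206*√66/33 ≈ -539.05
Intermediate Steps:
F = 75 (F = -3*(-25) = 75)
d(B) = √(75 + B)
2784/y - 4412/d(-9) = 2784/691 - 4412/√(75 - 9) = 2784*(1/691) - 4412*√66/66 = 2784/691 - 2206*√66/33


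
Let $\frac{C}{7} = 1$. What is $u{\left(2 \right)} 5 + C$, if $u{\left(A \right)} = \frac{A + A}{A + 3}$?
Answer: $11$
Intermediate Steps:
$C = 7$ ($C = 7 \cdot 1 = 7$)
$u{\left(A \right)} = \frac{2 A}{3 + A}$
$u{\left(2 \right)} 5 + C = 2 \cdot 2 \frac{1}{3 + 2} \cdot 5 + 7 = 2 \cdot 2 \cdot \frac{1}{5} \cdot 5 + 7 = \frac{4}{5} \cdot 5 + 7 = 4 + 7 = 11$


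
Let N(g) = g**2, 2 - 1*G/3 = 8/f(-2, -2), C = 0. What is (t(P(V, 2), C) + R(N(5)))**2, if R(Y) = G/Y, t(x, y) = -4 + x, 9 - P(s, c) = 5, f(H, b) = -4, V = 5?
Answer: 144/625 ≈ 0.23040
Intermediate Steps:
G = 12 (G = 6 - 24/(-4) = 6 - 24*(-1)/4 = 6 - 3*(-2) = 6 + 6 = 12)
P(s, c) = 4 (P(s, c) = 9 - 1*5 = 9 - 5 = 4)
R(Y) = 12/Y
(t(P(V, 2), C) + R(N(5)))**2 = ((-4 + 4) + 12/(5**2))**2 = (0 + 12/25)**2 = (12/25)**2 = 144/625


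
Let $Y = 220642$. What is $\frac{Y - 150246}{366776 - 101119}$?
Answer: $\frac{70396}{265657} \approx 0.26499$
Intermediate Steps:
$\frac{Y - 150246}{366776 - 101119} = \frac{220642 - 150246}{366776 - 101119} = \frac{70396}{265657}$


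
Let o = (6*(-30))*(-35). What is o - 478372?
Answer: -472072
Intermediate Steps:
o = 6300 (o = -180*(-35) = 6300)
o - 478372 = 6300 - 478372 = -472072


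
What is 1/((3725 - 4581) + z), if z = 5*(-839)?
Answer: -1/5051 ≈ -0.00019798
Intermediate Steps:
z = -4195
1/((3725 - 4581) + z) = 1/((3725 - 4581) - 4195) = 1/(-856 - 4195) = 1/(-5051) = -1/5051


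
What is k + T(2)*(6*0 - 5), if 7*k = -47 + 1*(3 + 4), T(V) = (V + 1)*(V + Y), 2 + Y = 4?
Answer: -460/7 ≈ -65.714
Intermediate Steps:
Y = 2 (Y = -2 + 4 = 2)
T(V) = (1 + V)*(2 + V) (T(V) = (V + 1)*(V + 2) = (1 + V)*(2 + V))
k = -40/7 (k = (-47 + 1*(3 + 4))/7 = (-47 + 1*7)/7 = (-47 + 7)/7 = (1/7)*(-40) = -40/7 ≈ -5.7143)
k + T(2)*(6*0 - 5) = -40/7 + (2 + 2**2 + 3*2)*(6*0 - 5) = -40/7 + (2 + 4 + 6)*(0 - 5) = -40/7 + 12*(-5) = -40/7 - 60 = -460/7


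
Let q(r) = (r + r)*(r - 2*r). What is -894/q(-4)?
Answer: 447/16 ≈ 27.938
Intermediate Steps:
q(r) = -2*r² (q(r) = (2*r)*(-r) = -2*r²)
-894/q(-4) = -894/((-2*(-4)²)) = -894/((-2*16)) = -894/(-32) = -894*(-1/32) = 447/16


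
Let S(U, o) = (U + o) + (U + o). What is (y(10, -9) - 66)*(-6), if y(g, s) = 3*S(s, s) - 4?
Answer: 1068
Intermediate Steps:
S(U, o) = 2*U + 2*o
y(g, s) = -4 + 12*s (y(g, s) = 3*(2*s + 2*s) - 4 = 3*(4*s) - 4 = 12*s - 4 = -4 + 12*s)
(y(10, -9) - 66)*(-6) = ((-4 + 12*(-9)) - 66)*(-6) = ((-4 - 108) - 66)*(-6) = (-112 - 66)*(-6) = -178*(-6) = 1068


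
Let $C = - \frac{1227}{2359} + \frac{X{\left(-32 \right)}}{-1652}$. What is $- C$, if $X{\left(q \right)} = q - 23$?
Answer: $\frac{271037}{556724} \approx 0.48684$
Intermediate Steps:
$X{\left(q \right)} = -23 + q$
$C = - \frac{271037}{556724}$ ($C = - \frac{1227}{2359} + \frac{-23 - 32}{-1652} = \left(-1227\right) \frac{1}{2359} - - \frac{55}{1652} = - \frac{1227}{2359} + \frac{55}{1652} = - \frac{271037}{556724} \approx -0.48684$)
$- C = \left(-1\right) \left(- \frac{271037}{556724}\right) = \frac{271037}{556724}$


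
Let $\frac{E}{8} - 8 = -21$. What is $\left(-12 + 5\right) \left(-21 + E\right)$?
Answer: $875$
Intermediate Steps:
$E = -104$ ($E = 64 + 8 \left(-21\right) = 64 - 168 = -104$)
$\left(-12 + 5\right) \left(-21 + E\right) = \left(-12 + 5\right) \left(-21 - 104\right) = \left(-7\right) \left(-125\right) = 875$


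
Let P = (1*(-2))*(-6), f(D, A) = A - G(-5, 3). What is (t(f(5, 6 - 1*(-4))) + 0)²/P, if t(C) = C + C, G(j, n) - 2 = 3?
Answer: 25/3 ≈ 8.3333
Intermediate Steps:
G(j, n) = 5 (G(j, n) = 2 + 3 = 5)
f(D, A) = -5 + A (f(D, A) = A - 1*5 = A - 5 = -5 + A)
P = 12 (P = -2*(-6) = 12)
t(C) = 2*C
(t(f(5, 6 - 1*(-4))) + 0)²/P = (2*(-5 + (6 - 1*(-4))) + 0)²/12 = (2*(-5 + (6 + 4)) + 0)²*(1/12) = (2*(-5 + 10) + 0)²*(1/12) = (2*5 + 0)²*(1/12) = (10 + 0)²*(1/12) = 10²*(1/12) = 100*(1/12) = 25/3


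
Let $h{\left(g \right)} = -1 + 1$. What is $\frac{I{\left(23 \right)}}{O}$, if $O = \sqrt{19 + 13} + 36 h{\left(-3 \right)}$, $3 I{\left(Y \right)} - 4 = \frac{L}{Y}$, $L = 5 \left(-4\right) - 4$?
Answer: $\frac{17 \sqrt{2}}{138} \approx 0.17421$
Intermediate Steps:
$h{\left(g \right)} = 0$
$L = -24$ ($L = -20 - 4 = -24$)
$I{\left(Y \right)} = \frac{4}{3} - \frac{8}{Y}$ ($I{\left(Y \right)} = \frac{4}{3} + \frac{\left(-24\right) \frac{1}{Y}}{3} = \frac{4}{3} - \frac{8}{Y}$)
$O = 4 \sqrt{2}$ ($O = \sqrt{19 + 13} + 36 \cdot 0 = \sqrt{32} + 0 = 4 \sqrt{2} + 0 = 4 \sqrt{2} \approx 5.6569$)
$\frac{I{\left(23 \right)}}{O} = \frac{\frac{4}{3} - \frac{8}{23}}{4 \sqrt{2}} = \left(\frac{4}{3} - \frac{8}{23}\right) \frac{\sqrt{2}}{8} = \frac{68 \frac{\sqrt{2}}{8}}{69} = \frac{17 \sqrt{2}}{138}$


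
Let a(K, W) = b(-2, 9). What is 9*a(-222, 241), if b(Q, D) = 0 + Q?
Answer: -18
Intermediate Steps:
b(Q, D) = Q
a(K, W) = -2
9*a(-222, 241) = 9*(-2) = -18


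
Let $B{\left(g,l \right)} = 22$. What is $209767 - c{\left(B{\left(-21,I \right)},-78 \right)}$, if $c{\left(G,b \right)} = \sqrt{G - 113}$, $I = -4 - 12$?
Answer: $209767 - i \sqrt{91} \approx 2.0977 \cdot 10^{5} - 9.5394 i$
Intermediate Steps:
$I = -16$
$c{\left(G,b \right)} = \sqrt{-113 + G}$
$209767 - c{\left(B{\left(-21,I \right)},-78 \right)} = 209767 - \sqrt{-113 + 22} = 209767 - \sqrt{-91} = 209767 - i \sqrt{91}$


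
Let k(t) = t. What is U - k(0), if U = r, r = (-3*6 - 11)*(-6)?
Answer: 174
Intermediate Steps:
r = 174 (r = (-18 - 11)*(-6) = -29*(-6) = 174)
U = 174
U - k(0) = 174 - 1*0 = 174 + 0 = 174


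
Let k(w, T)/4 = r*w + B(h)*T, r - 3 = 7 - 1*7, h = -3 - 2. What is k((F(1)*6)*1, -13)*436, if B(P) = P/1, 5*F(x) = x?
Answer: 598192/5 ≈ 1.1964e+5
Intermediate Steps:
F(x) = x/5
h = -5
B(P) = P (B(P) = P*1 = P)
r = 3 (r = 3 + (7 - 1*7) = 3 + (7 - 7) = 3 + 0 = 3)
k(w, T) = -20*T + 12*w (k(w, T) = 4*(3*w - 5*T) = 4*(-5*T + 3*w) = -20*T + 12*w)
k((F(1)*6)*1, -13)*436 = (-20*(-13) + 12*((((1/5)*1)*6)*1))*436 = (260 + 12*(((1/5)*6)*1))*436 = (260 + 12*((6/5)*1))*436 = (260 + 12*(6/5))*436 = (260 + 72/5)*436 = (1372/5)*436 = 598192/5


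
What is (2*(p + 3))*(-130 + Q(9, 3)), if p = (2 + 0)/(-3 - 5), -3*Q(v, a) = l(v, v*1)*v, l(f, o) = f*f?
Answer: -4103/2 ≈ -2051.5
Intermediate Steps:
l(f, o) = f²
Q(v, a) = -v³/3 (Q(v, a) = -v²*v/3 = -v³/3)
p = -¼ (p = 2/(-8) = 2*(-⅛) = -¼ ≈ -0.25000)
(2*(p + 3))*(-130 + Q(9, 3)) = (2*(-¼ + 3))*(-130 - ⅓*9³) = (2*(11/4))*(-130 - ⅓*729) = 11*(-130 - 243)/2 = (11/2)*(-373) = -4103/2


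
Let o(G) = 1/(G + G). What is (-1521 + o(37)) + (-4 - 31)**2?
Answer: -21903/74 ≈ -295.99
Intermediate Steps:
o(G) = 1/(2*G)
(-1521 + o(37)) + (-4 - 31)**2 = (-1521 + (1/2)/37) + (-4 - 31)**2 = (-1521 + (1/2)*(1/37)) + (-35)**2 = (-1521 + 1/74) + 1225 = -112553/74 + 1225 = -21903/74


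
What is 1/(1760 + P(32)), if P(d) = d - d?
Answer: 1/1760 ≈ 0.00056818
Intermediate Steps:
P(d) = 0
1/(1760 + P(32)) = 1/(1760 + 0) = 1/1760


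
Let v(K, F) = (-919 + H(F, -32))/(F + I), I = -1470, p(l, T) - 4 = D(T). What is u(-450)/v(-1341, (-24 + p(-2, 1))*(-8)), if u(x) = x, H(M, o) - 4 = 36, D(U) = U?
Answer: -197700/293 ≈ -674.74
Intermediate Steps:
H(M, o) = 40 (H(M, o) = 4 + 36 = 40)
p(l, T) = 4 + T
v(K, F) = -879/(-1470 + F) (v(K, F) = (-919 + 40)/(F - 1470) = -879/(-1470 + F))
u(-450)/v(-1341, (-24 + p(-2, 1))*(-8)) = -450/((-879/(-1470 + (-24 + (4 + 1))*(-8)))) = -450/((-879/(-1470 + (-24 + 5)*(-8)))) = -450/((-879/(-1470 - 19*(-8)))) = -450/((-879/(-1470 + 152))) = -450/((-879/(-1318))) = -450/((-879*(-1/1318))) = -450/879/1318 = -450*1318/879 = -197700/293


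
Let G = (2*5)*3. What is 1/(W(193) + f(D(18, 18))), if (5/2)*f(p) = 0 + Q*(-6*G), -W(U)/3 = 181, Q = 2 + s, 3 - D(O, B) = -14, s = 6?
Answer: -1/1119 ≈ -0.00089366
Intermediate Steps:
G = 30 (G = 10*3 = 30)
D(O, B) = 17 (D(O, B) = 3 - 1*(-14) = 3 + 14 = 17)
Q = 8 (Q = 2 + 6 = 8)
W(U) = -543 (W(U) = -3*181 = -543)
f(p) = -576 (f(p) = 2*(0 + 8*(-6*30))/5 = 2*(0 + 8*(-180))/5 = 2*(0 - 1440)/5 = (⅖)*(-1440) = -576)
1/(W(193) + f(D(18, 18))) = 1/(-543 - 576) = 1/(-1119) = -1/1119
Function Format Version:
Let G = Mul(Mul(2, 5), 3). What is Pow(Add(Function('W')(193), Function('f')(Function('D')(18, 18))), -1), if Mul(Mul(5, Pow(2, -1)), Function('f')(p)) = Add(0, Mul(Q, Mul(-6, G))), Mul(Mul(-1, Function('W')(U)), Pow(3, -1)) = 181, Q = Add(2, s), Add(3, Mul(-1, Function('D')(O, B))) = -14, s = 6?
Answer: Rational(-1, 1119) ≈ -0.00089366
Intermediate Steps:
G = 30 (G = Mul(10, 3) = 30)
Function('D')(O, B) = 17 (Function('D')(O, B) = Add(3, Mul(-1, -14)) = Add(3, 14) = 17)
Q = 8 (Q = Add(2, 6) = 8)
Function('W')(U) = -543 (Function('W')(U) = Mul(-3, 181) = -543)
Function('f')(p) = -576 (Function('f')(p) = Mul(Rational(2, 5), Add(0, Mul(8, Mul(-6, 30)))) = Mul(Rational(2, 5), Add(0, Mul(8, -180))) = Mul(Rational(2, 5), Add(0, -1440)) = Mul(Rational(2, 5), -1440) = -576)
Pow(Add(Function('W')(193), Function('f')(Function('D')(18, 18))), -1) = Pow(Add(-543, -576), -1) = Pow(-1119, -1) = Rational(-1, 1119)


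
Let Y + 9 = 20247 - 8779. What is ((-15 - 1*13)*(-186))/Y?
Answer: 744/1637 ≈ 0.45449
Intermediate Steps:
Y = 11459 (Y = -9 + (20247 - 8779) = -9 + 11468 = 11459)
((-15 - 1*13)*(-186))/Y = ((-15 - 1*13)*(-186))/11459 = ((-15 - 13)*(-186))*(1/11459) = -28*(-186)*(1/11459) = 5208*(1/11459) = 744/1637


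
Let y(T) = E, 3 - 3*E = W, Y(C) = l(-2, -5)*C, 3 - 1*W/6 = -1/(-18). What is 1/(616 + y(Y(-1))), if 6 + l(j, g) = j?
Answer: 9/5500 ≈ 0.0016364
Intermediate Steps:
l(j, g) = -6 + j
W = 53/3 (W = 18 - (-6)/(-18) = 18 - (-6)*(-1)/18 = 18 - 6*1/18 = 18 - ⅓ = 53/3 ≈ 17.667)
Y(C) = -8*C (Y(C) = (-6 - 2)*C = -8*C)
E = -44/9 (E = 1 - ⅓*53/3 = 1 - 53/9 = -44/9 ≈ -4.8889)
y(T) = -44/9
1/(616 + y(Y(-1))) = 1/(616 - 44/9) = 1/(5500/9) = 9/5500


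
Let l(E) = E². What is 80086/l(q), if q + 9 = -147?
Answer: 40043/12168 ≈ 3.2908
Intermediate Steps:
q = -156 (q = -9 - 147 = -156)
80086/l(q) = 80086/((-156)²) = 80086/24336 = 80086*(1/24336) = 40043/12168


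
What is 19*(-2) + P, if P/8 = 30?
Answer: 202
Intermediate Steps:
P = 240 (P = 8*30 = 240)
19*(-2) + P = 19*(-2) + 240 = -38 + 240 = 202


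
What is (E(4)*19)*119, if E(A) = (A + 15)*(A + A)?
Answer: 343672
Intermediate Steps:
E(A) = 2*A*(15 + A) (E(A) = (15 + A)*(2*A) = 2*A*(15 + A))
(E(4)*19)*119 = ((2*4*(15 + 4))*19)*119 = ((2*4*19)*19)*119 = (152*19)*119 = 2888*119 = 343672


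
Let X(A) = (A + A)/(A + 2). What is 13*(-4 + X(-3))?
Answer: 26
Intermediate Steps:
X(A) = 2*A/(2 + A) (X(A) = (2*A)/(2 + A) = 2*A/(2 + A))
13*(-4 + X(-3)) = 13*(-4 + 2*(-3)/(2 - 3)) = 13*(-4 + 2*(-3)/(-1)) = 13*(-4 + 2*(-3)*(-1)) = 13*(-4 + 6) = 13*2 = 26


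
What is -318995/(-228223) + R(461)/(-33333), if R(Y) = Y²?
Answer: -37869119848/7607357259 ≈ -4.9780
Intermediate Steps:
-318995/(-228223) + R(461)/(-33333) = -318995/(-228223) + 461²/(-33333) = -318995*(-1/228223) + 212521*(-1/33333) = 318995/228223 - 212521/33333 = -37869119848/7607357259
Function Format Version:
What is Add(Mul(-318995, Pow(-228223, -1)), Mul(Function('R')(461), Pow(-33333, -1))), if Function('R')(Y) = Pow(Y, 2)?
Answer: Rational(-37869119848, 7607357259) ≈ -4.9780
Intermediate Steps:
Add(Mul(-318995, Pow(-228223, -1)), Mul(Function('R')(461), Pow(-33333, -1))) = Add(Mul(-318995, Pow(-228223, -1)), Mul(Pow(461, 2), Pow(-33333, -1))) = Add(Mul(-318995, Rational(-1, 228223)), Mul(212521, Rational(-1, 33333))) = Add(Rational(318995, 228223), Rational(-212521, 33333)) = Rational(-37869119848, 7607357259)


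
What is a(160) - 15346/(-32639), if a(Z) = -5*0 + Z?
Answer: 5237586/32639 ≈ 160.47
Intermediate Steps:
a(Z) = Z (a(Z) = 0 + Z = Z)
a(160) - 15346/(-32639) = 160 - 15346/(-32639) = 160 - 15346*(-1/32639) = 160 + 15346/32639 = 5237586/32639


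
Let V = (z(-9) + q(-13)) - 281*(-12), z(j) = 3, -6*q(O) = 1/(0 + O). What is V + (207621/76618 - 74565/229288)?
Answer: 1156988169756217/342567965688 ≈ 3377.4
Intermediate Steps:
q(O) = -1/(6*O) (q(O) = -1/(6*(0 + O)) = -1/(6*O))
V = 263251/78 (V = (3 - 1/6/(-13)) - 281*(-12) = (3 - 1/6*(-1/13)) + 3372 = (3 + 1/78) + 3372 = 235/78 + 3372 = 263251/78 ≈ 3375.0)
V + (207621/76618 - 74565/229288) = 263251/78 + (207621/76618 - 74565/229288) = 263251/78 + 20945991339/8783793992 = 1156988169756217/342567965688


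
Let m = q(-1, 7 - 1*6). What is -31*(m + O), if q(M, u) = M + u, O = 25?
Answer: -775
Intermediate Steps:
m = 0 (m = -1 + (7 - 1*6) = -1 + (7 - 6) = -1 + 1 = 0)
-31*(m + O) = -31*(0 + 25) = -31*25 = -775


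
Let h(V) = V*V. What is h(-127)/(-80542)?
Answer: -16129/80542 ≈ -0.20026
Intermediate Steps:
h(V) = V²
h(-127)/(-80542) = (-127)²/(-80542) = 16129*(-1/80542) = -16129/80542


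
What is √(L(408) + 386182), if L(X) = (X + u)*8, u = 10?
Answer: √389526 ≈ 624.12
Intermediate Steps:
L(X) = 80 + 8*X (L(X) = (X + 10)*8 = (10 + X)*8 = 80 + 8*X)
√(L(408) + 386182) = √((80 + 8*408) + 386182) = √((80 + 3264) + 386182) = √(3344 + 386182) = √389526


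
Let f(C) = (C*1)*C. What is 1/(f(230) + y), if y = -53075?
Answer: -1/175 ≈ -0.0057143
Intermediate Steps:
f(C) = C² (f(C) = C*C = C²)
1/(f(230) + y) = 1/(230² - 53075) = 1/(52900 - 53075) = 1/(-175) = -1/175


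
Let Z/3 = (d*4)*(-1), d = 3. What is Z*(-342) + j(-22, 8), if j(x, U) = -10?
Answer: 12302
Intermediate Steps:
Z = -36 (Z = 3*((3*4)*(-1)) = 3*(12*(-1)) = 3*(-12) = -36)
Z*(-342) + j(-22, 8) = -36*(-342) - 10 = 12312 - 10 = 12302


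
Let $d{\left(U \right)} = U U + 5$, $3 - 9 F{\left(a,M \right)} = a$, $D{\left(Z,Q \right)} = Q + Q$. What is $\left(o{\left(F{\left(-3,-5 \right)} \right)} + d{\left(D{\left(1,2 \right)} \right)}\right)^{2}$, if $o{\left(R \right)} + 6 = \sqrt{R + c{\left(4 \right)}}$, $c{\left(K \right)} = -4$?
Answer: $\frac{\left(45 + i \sqrt{30}\right)^{2}}{9} \approx 221.67 + 54.772 i$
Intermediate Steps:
$D{\left(Z,Q \right)} = 2 Q$
$F{\left(a,M \right)} = \frac{1}{3} - \frac{a}{9}$
$o{\left(R \right)} = -6 + \sqrt{-4 + R}$ ($o{\left(R \right)} = -6 + \sqrt{R - 4} = -6 + \sqrt{-4 + R}$)
$d{\left(U \right)} = 5 + U^{2}$ ($d{\left(U \right)} = U^{2} + 5 = 5 + U^{2}$)
$\left(o{\left(F{\left(-3,-5 \right)} \right)} + d{\left(D{\left(1,2 \right)} \right)}\right)^{2} = \left(\left(-6 + \sqrt{-4 + \left(\frac{1}{3} - - \frac{1}{3}\right)}\right) + \left(5 + \left(2 \cdot 2\right)^{2}\right)\right)^{2} = \left(\left(-6 + \sqrt{-4 + \left(\frac{1}{3} + \frac{1}{3}\right)}\right) + \left(5 + 4^{2}\right)\right)^{2} = \left(\left(-6 + \sqrt{-4 + \frac{2}{3}}\right) + \left(5 + 16\right)\right)^{2} = \left(\left(-6 + \sqrt{- \frac{10}{3}}\right) + 21\right)^{2} = \left(\left(-6 + \frac{i \sqrt{30}}{3}\right) + 21\right)^{2} = \left(15 + \frac{i \sqrt{30}}{3}\right)^{2}$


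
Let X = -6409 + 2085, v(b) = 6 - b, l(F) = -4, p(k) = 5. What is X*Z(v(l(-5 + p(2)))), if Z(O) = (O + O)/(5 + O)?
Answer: -17296/3 ≈ -5765.3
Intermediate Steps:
X = -4324
Z(O) = 2*O/(5 + O) (Z(O) = (2*O)/(5 + O) = 2*O/(5 + O))
X*Z(v(l(-5 + p(2)))) = -8648*(6 - 1*(-4))/(5 + (6 - 1*(-4))) = -8648*(6 + 4)/(5 + (6 + 4)) = -8648*10/(5 + 10) = -8648*10/15 = -4324*4/3 = -17296/3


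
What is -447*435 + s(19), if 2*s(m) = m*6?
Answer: -194388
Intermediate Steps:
s(m) = 3*m (s(m) = (m*6)/2 = (6*m)/2 = 3*m)
-447*435 + s(19) = -447*435 + 3*19 = -194445 + 57 = -194388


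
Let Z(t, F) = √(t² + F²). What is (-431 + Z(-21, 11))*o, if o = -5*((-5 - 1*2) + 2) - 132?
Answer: 46117 - 107*√562 ≈ 43580.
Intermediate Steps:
o = -107 (o = -5*((-5 - 2) + 2) - 132 = -5*(-7 + 2) - 132 = -5*(-5) - 132 = 25 - 132 = -107)
Z(t, F) = √(F² + t²)
(-431 + Z(-21, 11))*o = (-431 + √(11² + (-21)²))*(-107) = (-431 + √(121 + 441))*(-107) = (-431 + √562)*(-107) = 46117 - 107*√562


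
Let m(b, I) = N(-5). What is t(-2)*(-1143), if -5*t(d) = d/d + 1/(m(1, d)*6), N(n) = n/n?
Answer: 2667/10 ≈ 266.70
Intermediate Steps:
N(n) = 1
m(b, I) = 1
t(d) = -7/30 (t(d) = -(d/d + 1/(1*6))/5 = -(1 + 1*(1/6))/5 = -(1 + 1/6)/5 = -1/5*7/6 = -7/30)
t(-2)*(-1143) = -7/30*(-1143) = 2667/10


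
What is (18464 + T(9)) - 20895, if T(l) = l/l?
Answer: -2430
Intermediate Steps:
T(l) = 1
(18464 + T(9)) - 20895 = (18464 + 1) - 20895 = 18465 - 20895 = -2430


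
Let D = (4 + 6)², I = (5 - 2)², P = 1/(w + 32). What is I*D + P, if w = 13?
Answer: 40501/45 ≈ 900.02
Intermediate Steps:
P = 1/45 (P = 1/(13 + 32) = 1/45 ≈ 0.022222)
I = 9 (I = 3² = 9)
D = 100 (D = 10² = 100)
I*D + P = 9*100 + 1/45 = 900 + 1/45 = 40501/45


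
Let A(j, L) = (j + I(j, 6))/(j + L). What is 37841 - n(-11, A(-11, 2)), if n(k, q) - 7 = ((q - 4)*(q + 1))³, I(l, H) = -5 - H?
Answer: 20188285298/531441 ≈ 37988.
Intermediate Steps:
A(j, L) = (-11 + j)/(L + j) (A(j, L) = (j + (-5 - 1*6))/(j + L) = (j + (-5 - 6))/(L + j) = (j - 11)/(L + j) = (-11 + j)/(L + j))
n(k, q) = 7 + (1 + q)³*(-4 + q)³ (n(k, q) = 7 + ((q - 4)*(q + 1))³ = 7 + ((-4 + q)*(1 + q))³ = 7 + ((1 + q)*(-4 + q))³ = 7 + (1 + q)³*(-4 + q)³)
37841 - n(-11, A(-11, 2)) = 37841 - (7 + (1 + (-11 - 11)/(2 - 11))³*(-4 + (-11 - 11)/(2 - 11))³) = 37841 - (7 + (1 - 22/(-9))³*(-4 - 22/(-9))³) = 37841 - (7 + (1 - ⅑*(-22))³*(-4 - ⅑*(-22))³) = 37841 - (7 + (1 + 22/9)³*(-4 + 22/9)³) = 37841 - (7 + (31/9)³*(-14/9)³) = 37841 - (7 + (29791/729)*(-2744/729)) = 37841 - (7 - 81746504/531441) = 37841 - 1*(-78026417/531441) = 37841 + 78026417/531441 = 20188285298/531441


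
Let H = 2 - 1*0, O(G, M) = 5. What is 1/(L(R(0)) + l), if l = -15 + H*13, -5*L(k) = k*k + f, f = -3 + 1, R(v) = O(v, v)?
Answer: 5/32 ≈ 0.15625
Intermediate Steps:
R(v) = 5
H = 2 (H = 2 + 0 = 2)
f = -2
L(k) = ⅖ - k²/5 (L(k) = -(k*k - 2)/5 = -(k² - 2)/5 = -(-2 + k²)/5 = ⅖ - k²/5)
l = 11 (l = -15 + 2*13 = -15 + 26 = 11)
1/(L(R(0)) + l) = 1/((⅖ - ⅕*5²) + 11) = 1/((⅖ - ⅕*25) + 11) = 1/((⅖ - 5) + 11) = 1/(-23/5 + 11) = 1/(32/5) = 5/32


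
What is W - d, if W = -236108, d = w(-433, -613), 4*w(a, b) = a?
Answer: -943999/4 ≈ -2.3600e+5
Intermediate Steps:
w(a, b) = a/4
d = -433/4 (d = (¼)*(-433) = -433/4 ≈ -108.25)
W - d = -236108 - 1*(-433/4) = -236108 + 433/4 = -943999/4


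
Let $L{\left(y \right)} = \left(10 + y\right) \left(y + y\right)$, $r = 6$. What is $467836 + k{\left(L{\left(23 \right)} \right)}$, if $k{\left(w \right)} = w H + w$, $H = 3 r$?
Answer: $496678$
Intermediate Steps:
$L{\left(y \right)} = 2 y \left(10 + y\right)$ ($L{\left(y \right)} = \left(10 + y\right) 2 y = 2 y \left(10 + y\right)$)
$H = 18$ ($H = 3 \cdot 6 = 18$)
$k{\left(w \right)} = 19 w$ ($k{\left(w \right)} = w 18 + w = 18 w + w = 19 w$)
$467836 + k{\left(L{\left(23 \right)} \right)} = 467836 + 19 \cdot 2 \cdot 23 \left(10 + 23\right) = 467836 + 19 \cdot 2 \cdot 23 \cdot 33 = 467836 + 19 \cdot 1518 = 467836 + 28842 = 496678$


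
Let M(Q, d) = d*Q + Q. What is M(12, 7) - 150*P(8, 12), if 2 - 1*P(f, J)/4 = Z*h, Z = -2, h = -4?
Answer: 3696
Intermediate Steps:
M(Q, d) = Q + Q*d (M(Q, d) = Q*d + Q = Q + Q*d)
P(f, J) = -24 (P(f, J) = 8 - (-8)*(-4) = 8 - 4*8 = 8 - 32 = -24)
M(12, 7) - 150*P(8, 12) = 12*(1 + 7) - 150*(-24) = 12*8 + 3600 = 96 + 3600 = 3696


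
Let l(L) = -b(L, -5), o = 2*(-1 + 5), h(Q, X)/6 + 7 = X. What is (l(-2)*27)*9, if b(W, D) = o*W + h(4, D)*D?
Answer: -83592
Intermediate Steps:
h(Q, X) = -42 + 6*X
o = 8 (o = 2*4 = 8)
b(W, D) = 8*W + D*(-42 + 6*D) (b(W, D) = 8*W + (-42 + 6*D)*D = 8*W + D*(-42 + 6*D))
l(L) = -360 - 8*L (l(L) = -(8*L + 6*(-5)*(-7 - 5)) = -(8*L + 6*(-5)*(-12)) = -(8*L + 360) = -(360 + 8*L) = -360 - 8*L)
(l(-2)*27)*9 = ((-360 - 8*(-2))*27)*9 = ((-360 + 16)*27)*9 = -344*27*9 = -9288*9 = -83592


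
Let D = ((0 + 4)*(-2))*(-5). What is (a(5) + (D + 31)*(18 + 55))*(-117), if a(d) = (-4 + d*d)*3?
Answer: -613782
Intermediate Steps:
D = 40 (D = (4*(-2))*(-5) = -8*(-5) = 40)
a(d) = -12 + 3*d**2 (a(d) = (-4 + d**2)*3 = -12 + 3*d**2)
(a(5) + (D + 31)*(18 + 55))*(-117) = ((-12 + 3*5**2) + (40 + 31)*(18 + 55))*(-117) = ((-12 + 3*25) + 71*73)*(-117) = ((-12 + 75) + 5183)*(-117) = (63 + 5183)*(-117) = 5246*(-117) = -613782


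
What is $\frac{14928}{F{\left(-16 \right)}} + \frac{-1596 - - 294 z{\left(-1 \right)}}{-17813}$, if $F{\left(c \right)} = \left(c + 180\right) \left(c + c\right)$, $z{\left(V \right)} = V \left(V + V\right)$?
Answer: $- \frac{16288905}{5842664} \approx -2.7879$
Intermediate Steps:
$z{\left(V \right)} = 2 V^{2}$ ($z{\left(V \right)} = V 2 V = 2 V^{2}$)
$F{\left(c \right)} = 2 c \left(180 + c\right)$ ($F{\left(c \right)} = \left(180 + c\right) 2 c = 2 c \left(180 + c\right)$)
$\frac{14928}{F{\left(-16 \right)}} + \frac{-1596 - - 294 z{\left(-1 \right)}}{-17813} = \frac{14928}{2 \left(-16\right) \left(180 - 16\right)} + \frac{-1596 - - 294 \cdot 2 \left(-1\right)^{2}}{-17813} = \frac{14928}{2 \left(-16\right) 164} + \left(-1596 - - 294 \cdot 2 \cdot 1\right) \left(- \frac{1}{17813}\right) = \frac{14928}{-5248} + \left(-1596 - \left(-294\right) 2\right) \left(- \frac{1}{17813}\right) = 14928 \left(- \frac{1}{5248}\right) + \left(-1596 - -588\right) \left(- \frac{1}{17813}\right) = - \frac{933}{328} + \left(-1596 + 588\right) \left(- \frac{1}{17813}\right) = - \frac{933}{328} - - \frac{1008}{17813} = - \frac{933}{328} + \frac{1008}{17813} = - \frac{16288905}{5842664}$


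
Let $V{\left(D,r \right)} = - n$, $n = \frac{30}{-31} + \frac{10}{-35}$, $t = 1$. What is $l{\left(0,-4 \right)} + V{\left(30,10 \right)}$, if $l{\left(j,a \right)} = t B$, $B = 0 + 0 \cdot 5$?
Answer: $\frac{272}{217} \approx 1.2535$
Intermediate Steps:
$n = - \frac{272}{217}$ ($n = 30 \left(- \frac{1}{31}\right) + 10 \left(- \frac{1}{35}\right) = - \frac{30}{31} - \frac{2}{7} = - \frac{272}{217} \approx -1.2535$)
$V{\left(D,r \right)} = \frac{272}{217}$ ($V{\left(D,r \right)} = \left(-1\right) \left(- \frac{272}{217}\right) = \frac{272}{217}$)
$B = 0$ ($B = 0 + 0 = 0$)
$l{\left(j,a \right)} = 0$ ($l{\left(j,a \right)} = 1 \cdot 0 = 0$)
$l{\left(0,-4 \right)} + V{\left(30,10 \right)} = 0 + \frac{272}{217} = \frac{272}{217}$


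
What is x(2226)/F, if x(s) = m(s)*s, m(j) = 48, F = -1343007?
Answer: -11872/149223 ≈ -0.079559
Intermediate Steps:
x(s) = 48*s
x(2226)/F = (48*2226)/(-1343007) = 106848*(-1/1343007) = -11872/149223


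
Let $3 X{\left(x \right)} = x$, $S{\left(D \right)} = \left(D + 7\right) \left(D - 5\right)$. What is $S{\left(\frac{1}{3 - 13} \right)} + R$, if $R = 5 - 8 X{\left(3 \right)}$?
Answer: $- \frac{3819}{100} \approx -38.19$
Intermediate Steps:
$S{\left(D \right)} = \left(-5 + D\right) \left(7 + D\right)$ ($S{\left(D \right)} = \left(7 + D\right) \left(-5 + D\right) = \left(-5 + D\right) \left(7 + D\right)$)
$X{\left(x \right)} = \frac{x}{3}$
$R = -3$ ($R = 5 - 8 \cdot \frac{1}{3} \cdot 3 = 5 - 8 = -3$)
$S{\left(\frac{1}{3 - 13} \right)} + R = \left(-35 + \left(\frac{1}{3 - 13}\right)^{2} + \frac{2}{3 - 13}\right) - 3 = \left(-35 + \left(\frac{1}{-10}\right)^{2} + \frac{2}{-10}\right) - 3 = \left(-35 + \left(- \frac{1}{10}\right)^{2} + 2 \left(- \frac{1}{10}\right)\right) - 3 = \left(-35 + \frac{1}{100} - \frac{1}{5}\right) - 3 = - \frac{3519}{100} - 3 = - \frac{3819}{100}$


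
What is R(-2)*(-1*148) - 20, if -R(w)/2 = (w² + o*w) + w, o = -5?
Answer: 3532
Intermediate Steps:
R(w) = -2*w² + 8*w (R(w) = -2*((w² - 5*w) + w) = -2*(w² - 4*w) = -2*w² + 8*w)
R(-2)*(-1*148) - 20 = (2*(-2)*(4 - 1*(-2)))*(-1*148) - 20 = (2*(-2)*(4 + 2))*(-148) - 20 = (2*(-2)*6)*(-148) - 20 = -24*(-148) - 20 = 3552 - 20 = 3532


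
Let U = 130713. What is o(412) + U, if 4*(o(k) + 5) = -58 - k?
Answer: 261181/2 ≈ 1.3059e+5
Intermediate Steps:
o(k) = -39/2 - k/4 (o(k) = -5 + (-58 - k)/4 = -5 + (-29/2 - k/4) = -39/2 - k/4)
o(412) + U = (-39/2 - ¼*412) + 130713 = (-39/2 - 103) + 130713 = -245/2 + 130713 = 261181/2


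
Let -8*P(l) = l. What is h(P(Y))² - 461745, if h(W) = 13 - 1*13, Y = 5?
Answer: -461745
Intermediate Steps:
P(l) = -l/8
h(W) = 0 (h(W) = 13 - 13 = 0)
h(P(Y))² - 461745 = 0² - 461745 = 0 - 461745 = -461745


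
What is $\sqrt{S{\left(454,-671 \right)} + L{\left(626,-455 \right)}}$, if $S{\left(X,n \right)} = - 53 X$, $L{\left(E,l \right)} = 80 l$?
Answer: $3 i \sqrt{6718} \approx 245.89 i$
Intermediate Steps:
$\sqrt{S{\left(454,-671 \right)} + L{\left(626,-455 \right)}} = \sqrt{\left(-53\right) 454 + 80 \left(-455\right)} = \sqrt{-24062 - 36400} = \sqrt{-60462} = 3 i \sqrt{6718}$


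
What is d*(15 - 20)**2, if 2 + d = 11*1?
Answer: 225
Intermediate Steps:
d = 9 (d = -2 + 11*1 = -2 + 11 = 9)
d*(15 - 20)**2 = 9*(15 - 20)**2 = 9*(-5)**2 = 9*25 = 225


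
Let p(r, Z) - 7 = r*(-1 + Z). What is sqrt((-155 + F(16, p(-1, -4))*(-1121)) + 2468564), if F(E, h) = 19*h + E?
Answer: sqrt(2194885) ≈ 1481.5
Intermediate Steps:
p(r, Z) = 7 + r*(-1 + Z)
F(E, h) = E + 19*h
sqrt((-155 + F(16, p(-1, -4))*(-1121)) + 2468564) = sqrt((-155 + (16 + 19*(7 - 1*(-1) - 4*(-1)))*(-1121)) + 2468564) = sqrt((-155 + (16 + 19*(7 + 1 + 4))*(-1121)) + 2468564) = sqrt((-155 + (16 + 19*12)*(-1121)) + 2468564) = sqrt((-155 + (16 + 228)*(-1121)) + 2468564) = sqrt((-155 + 244*(-1121)) + 2468564) = sqrt((-155 - 273524) + 2468564) = sqrt(-273679 + 2468564) = sqrt(2194885)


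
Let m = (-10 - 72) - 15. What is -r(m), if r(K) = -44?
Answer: 44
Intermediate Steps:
m = -97 (m = -82 - 15 = -97)
-r(m) = -1*(-44) = 44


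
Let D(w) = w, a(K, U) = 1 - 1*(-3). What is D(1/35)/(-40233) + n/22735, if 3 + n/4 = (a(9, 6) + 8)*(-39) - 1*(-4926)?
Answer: 5018659873/6402880785 ≈ 0.78381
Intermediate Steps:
a(K, U) = 4 (a(K, U) = 1 + 3 = 4)
n = 17820 (n = -12 + 4*((4 + 8)*(-39) - 1*(-4926)) = -12 + 4*(12*(-39) + 4926) = -12 + 4*(-468 + 4926) = -12 + 4*4458 = -12 + 17832 = 17820)
D(1/35)/(-40233) + n/22735 = 1/(35*(-40233)) + 17820/22735 = (1/35)*(-1/40233) + 17820*(1/22735) = -1/1408155 + 3564/4547 = 5018659873/6402880785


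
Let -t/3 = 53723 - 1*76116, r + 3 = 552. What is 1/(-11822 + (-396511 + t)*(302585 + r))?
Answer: -1/99831738310 ≈ -1.0017e-11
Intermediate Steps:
r = 549 (r = -3 + 552 = 549)
t = 67179 (t = -3*(53723 - 1*76116) = -3*(53723 - 76116) = -3*(-22393) = 67179)
1/(-11822 + (-396511 + t)*(302585 + r)) = 1/(-11822 + (-396511 + 67179)*(302585 + 549)) = 1/(-11822 - 329332*303134) = 1/(-11822 - 99831726488) = 1/(-99831738310) = -1/99831738310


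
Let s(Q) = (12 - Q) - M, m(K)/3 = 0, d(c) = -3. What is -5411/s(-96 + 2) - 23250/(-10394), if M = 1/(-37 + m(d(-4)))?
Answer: -994870904/20387831 ≈ -48.797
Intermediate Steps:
m(K) = 0 (m(K) = 3*0 = 0)
M = -1/37 (M = 1/(-37 + 0) = 1/(-37) = -1/37 ≈ -0.027027)
s(Q) = 445/37 - Q (s(Q) = (12 - Q) - 1*(-1/37) = (12 - Q) + 1/37 = 445/37 - Q)
-5411/s(-96 + 2) - 23250/(-10394) = -5411/(445/37 - (-96 + 2)) - 23250/(-10394) = -5411/(445/37 - 1*(-94)) - 23250*(-1/10394) = -5411/(445/37 + 94) + 11625/5197 = -5411/3923/37 + 11625/5197 = -5411*37/3923 + 11625/5197 = -200207/3923 + 11625/5197 = -994870904/20387831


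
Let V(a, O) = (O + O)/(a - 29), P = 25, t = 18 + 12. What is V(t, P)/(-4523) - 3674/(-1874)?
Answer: 8261901/4238051 ≈ 1.9495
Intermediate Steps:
t = 30
V(a, O) = 2*O/(-29 + a) (V(a, O) = (2*O)/(-29 + a) = 2*O/(-29 + a))
V(t, P)/(-4523) - 3674/(-1874) = (2*25/(-29 + 30))/(-4523) - 3674/(-1874) = (2*25/1)*(-1/4523) - 3674*(-1/1874) = (2*25*1)*(-1/4523) + 1837/937 = 50*(-1/4523) + 1837/937 = -50/4523 + 1837/937 = 8261901/4238051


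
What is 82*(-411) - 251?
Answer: -33953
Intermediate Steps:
82*(-411) - 251 = -33702 - 251 = -33953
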